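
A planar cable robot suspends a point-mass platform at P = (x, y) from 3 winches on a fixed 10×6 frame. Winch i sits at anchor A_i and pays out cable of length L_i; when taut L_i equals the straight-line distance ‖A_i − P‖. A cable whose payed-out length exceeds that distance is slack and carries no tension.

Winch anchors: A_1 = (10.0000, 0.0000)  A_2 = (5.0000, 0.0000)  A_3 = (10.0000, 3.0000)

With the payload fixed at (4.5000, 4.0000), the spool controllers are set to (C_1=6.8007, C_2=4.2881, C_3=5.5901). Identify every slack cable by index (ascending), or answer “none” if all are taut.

2

cable 1: L_1 = ‖A_1−P‖ = 6.8007;  C_1 = 6.8007 → taut
cable 2: L_2 = ‖A_2−P‖ = 4.0311;  C_2 = 4.2881 → slack
cable 3: L_3 = ‖A_3−P‖ = 5.5902;  C_3 = 5.5901 → taut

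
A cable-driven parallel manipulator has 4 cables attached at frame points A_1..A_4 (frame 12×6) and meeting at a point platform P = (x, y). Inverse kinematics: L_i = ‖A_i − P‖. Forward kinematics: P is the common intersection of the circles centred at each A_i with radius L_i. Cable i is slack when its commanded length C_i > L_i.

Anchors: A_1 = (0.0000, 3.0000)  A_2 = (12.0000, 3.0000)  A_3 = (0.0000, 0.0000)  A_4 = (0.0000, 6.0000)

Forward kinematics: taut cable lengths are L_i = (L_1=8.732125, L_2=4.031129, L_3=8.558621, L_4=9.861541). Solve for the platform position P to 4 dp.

(8.5000, 1.0000)

expand ‖A_i−P‖²=L_i² and subtract eq 1 (c_i ≔ ‖A_i‖²−L_i²)
c_1 = 0.0000+9.0000−76.2500 = -67.2500
eq1−eq2 → [-24.0000  0.0000]·P = -204.0000
eq1−eq3 → [0.0000  6.0000]·P = 6.0000
eq1−eq4 → [0.0000  -6.0000]·P = -6.0000
2×2 solve → P = (8.5000, 1.0000)
check cable 4: ‖A_4−P‖² = 97.2500 ≈ L_4² = 97.2500 ✓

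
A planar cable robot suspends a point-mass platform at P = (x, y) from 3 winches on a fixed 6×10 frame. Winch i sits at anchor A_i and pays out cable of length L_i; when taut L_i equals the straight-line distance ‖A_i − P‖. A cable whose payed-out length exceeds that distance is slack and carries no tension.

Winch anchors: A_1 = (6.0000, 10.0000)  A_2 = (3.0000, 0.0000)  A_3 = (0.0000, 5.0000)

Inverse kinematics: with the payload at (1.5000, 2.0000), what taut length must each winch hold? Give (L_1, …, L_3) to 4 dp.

(9.1788, 2.5000, 3.3541)

L_1 = √((6.0000−1.5000)² + (10.0000−2.0000)²) = 9.1788
L_2 = √((3.0000−1.5000)² + (0.0000−2.0000)²) = 2.5000
L_3 = √((0.0000−1.5000)² + (5.0000−2.0000)²) = 3.3541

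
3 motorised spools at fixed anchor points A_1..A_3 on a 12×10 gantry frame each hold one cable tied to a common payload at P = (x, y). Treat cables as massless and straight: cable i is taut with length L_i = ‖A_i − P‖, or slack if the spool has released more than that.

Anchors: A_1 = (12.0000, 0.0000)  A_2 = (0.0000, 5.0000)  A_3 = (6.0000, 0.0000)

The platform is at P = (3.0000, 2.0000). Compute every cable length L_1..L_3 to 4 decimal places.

(9.2195, 4.2426, 3.6056)

L_1: Δ = A_1−P = (9.0000, -2.0000) → ‖Δ‖ = √85.0000 = 9.2195
L_2: Δ = A_2−P = (-3.0000, 3.0000) → ‖Δ‖ = √18.0000 = 4.2426
L_3: Δ = A_3−P = (3.0000, -2.0000) → ‖Δ‖ = √13.0000 = 3.6056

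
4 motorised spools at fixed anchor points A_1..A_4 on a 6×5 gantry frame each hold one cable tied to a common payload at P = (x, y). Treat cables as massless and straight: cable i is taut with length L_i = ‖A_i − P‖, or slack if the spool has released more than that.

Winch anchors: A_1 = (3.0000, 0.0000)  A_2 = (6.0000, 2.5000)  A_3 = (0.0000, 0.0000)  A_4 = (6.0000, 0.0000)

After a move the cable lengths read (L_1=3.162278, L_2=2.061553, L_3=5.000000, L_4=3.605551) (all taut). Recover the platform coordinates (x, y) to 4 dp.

each cable: (A_i−P)·(A_i−P) = L_i²; let q_i = ‖A_i‖²−L_i²
q_1 = 9.0000+0.0000−10.0000 = -1.0000
row 1: -6.0000x − 5.0000y = -39.0000  (q_2=38.0000)
row 2: 6.0000x + 0.0000y = 24.0000  (q_3=-25.0000)
row 3: -6.0000x + 0.0000y = -24.0000  (q_4=23.0000)
Cramer on rows 1–2 → x = 4.0000, y = 3.0000
check cable 4: ‖A_4−P‖² = 13.0000 ≈ L_4² = 13.0000 ✓

(4.0000, 3.0000)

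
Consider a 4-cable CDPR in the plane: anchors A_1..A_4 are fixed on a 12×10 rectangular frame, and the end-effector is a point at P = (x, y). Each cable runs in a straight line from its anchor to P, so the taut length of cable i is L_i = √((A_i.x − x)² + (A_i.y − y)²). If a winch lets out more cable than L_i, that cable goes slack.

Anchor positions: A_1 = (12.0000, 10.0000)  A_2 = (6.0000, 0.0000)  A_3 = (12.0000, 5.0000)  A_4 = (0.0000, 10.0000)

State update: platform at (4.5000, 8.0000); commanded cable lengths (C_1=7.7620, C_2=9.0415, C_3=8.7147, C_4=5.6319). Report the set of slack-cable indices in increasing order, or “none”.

2, 3, 4

cable 1: √((7.5000)²+(2.0000)²)=7.7621, C_1=7.7620: taut
cable 2: √((1.5000)²+(-8.0000)²)=8.1394, C_2=9.0415: slack
cable 3: √((7.5000)²+(-3.0000)²)=8.0777, C_3=8.7147: slack
cable 4: √((-4.5000)²+(2.0000)²)=4.9244, C_4=5.6319: slack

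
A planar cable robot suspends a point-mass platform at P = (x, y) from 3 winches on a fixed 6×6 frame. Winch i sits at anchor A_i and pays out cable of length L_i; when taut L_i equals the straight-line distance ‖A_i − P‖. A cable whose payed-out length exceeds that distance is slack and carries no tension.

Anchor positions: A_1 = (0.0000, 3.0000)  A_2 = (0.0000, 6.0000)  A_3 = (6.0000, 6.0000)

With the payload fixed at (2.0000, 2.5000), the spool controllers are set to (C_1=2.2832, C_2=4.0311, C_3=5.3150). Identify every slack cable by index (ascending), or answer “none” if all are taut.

1

cable 1: L_1 = ‖A_1−P‖ = 2.0616;  C_1 = 2.2832 → slack
cable 2: L_2 = ‖A_2−P‖ = 4.0311;  C_2 = 4.0311 → taut
cable 3: L_3 = ‖A_3−P‖ = 5.3151;  C_3 = 5.3150 → taut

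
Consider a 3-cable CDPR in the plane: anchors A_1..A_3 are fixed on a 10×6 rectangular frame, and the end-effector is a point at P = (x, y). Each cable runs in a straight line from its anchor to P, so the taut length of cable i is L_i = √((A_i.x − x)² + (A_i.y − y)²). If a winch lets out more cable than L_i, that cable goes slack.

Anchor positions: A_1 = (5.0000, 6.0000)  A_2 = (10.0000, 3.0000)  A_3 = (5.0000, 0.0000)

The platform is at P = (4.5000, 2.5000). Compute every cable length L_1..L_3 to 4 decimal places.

cable 1: Δx=0.5000, Δy=3.5000; L_1 = √(Δx²+Δy²) = 3.5355
cable 2: Δx=5.5000, Δy=0.5000; L_2 = √(Δx²+Δy²) = 5.5227
cable 3: Δx=0.5000, Δy=-2.5000; L_3 = √(Δx²+Δy²) = 2.5495

(3.5355, 5.5227, 2.5495)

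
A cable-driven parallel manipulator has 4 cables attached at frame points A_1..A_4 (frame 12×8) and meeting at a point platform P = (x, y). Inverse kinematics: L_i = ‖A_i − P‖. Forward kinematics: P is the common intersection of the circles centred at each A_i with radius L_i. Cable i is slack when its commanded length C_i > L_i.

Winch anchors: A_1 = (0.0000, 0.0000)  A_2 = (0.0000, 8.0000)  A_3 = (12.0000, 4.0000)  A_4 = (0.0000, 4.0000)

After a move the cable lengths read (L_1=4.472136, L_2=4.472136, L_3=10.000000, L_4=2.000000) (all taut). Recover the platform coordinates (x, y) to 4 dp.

expand ‖A_i−P‖²=L_i² and subtract eq 1 (k_i ≔ ‖A_i‖²−L_i²)
k_1 = 0.0000+0.0000−20.0000 = -20.0000
eq1−eq2 → [0.0000  -16.0000]·P = -64.0000
eq1−eq3 → [-24.0000  -8.0000]·P = -80.0000
eq1−eq4 → [0.0000  -8.0000]·P = -32.0000
2×2 solve → P = (2.0000, 4.0000)
check cable 4: ‖A_4−P‖² = 4.0000 ≈ L_4² = 4.0000 ✓

(2.0000, 4.0000)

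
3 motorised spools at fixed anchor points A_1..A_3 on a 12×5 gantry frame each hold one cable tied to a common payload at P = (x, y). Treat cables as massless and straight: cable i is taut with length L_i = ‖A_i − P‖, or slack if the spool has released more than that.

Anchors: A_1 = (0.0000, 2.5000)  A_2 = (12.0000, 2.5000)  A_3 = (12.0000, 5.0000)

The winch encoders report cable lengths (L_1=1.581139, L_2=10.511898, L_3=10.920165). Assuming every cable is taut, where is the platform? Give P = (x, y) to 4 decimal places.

(1.5000, 2.0000)

circle eqns → linear via eq_j − eq_1; set c_j = A_j·A_j − L_j²
c_1 = 0.0000+6.2500−2.5000 = 3.7500
-24.0000·x + 0.0000·y = c_1−c_2 = -36.0000
-24.0000·x − 5.0000·y = c_1−c_3 = -46.0000
solve first two rows → x=1.5000, y=2.0000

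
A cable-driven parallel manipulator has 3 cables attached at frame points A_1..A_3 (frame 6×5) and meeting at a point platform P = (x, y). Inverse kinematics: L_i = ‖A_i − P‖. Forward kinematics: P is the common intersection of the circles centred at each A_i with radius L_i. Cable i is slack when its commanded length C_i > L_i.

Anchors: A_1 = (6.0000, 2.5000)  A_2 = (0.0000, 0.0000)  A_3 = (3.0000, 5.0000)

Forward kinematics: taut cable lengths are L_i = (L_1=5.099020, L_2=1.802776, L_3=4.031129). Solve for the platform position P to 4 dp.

(1.0000, 1.5000)

each cable: (A_i−P)·(A_i−P) = L_i²; let q_i = ‖A_i‖²−L_i²
q_1 = 36.0000+6.2500−26.0000 = 16.2500
row 1: 12.0000x + 5.0000y = 19.5000  (q_2=-3.2500)
row 2: 6.0000x − 5.0000y = -1.5000  (q_3=17.7500)
Cramer on rows 1–2 → x = 1.0000, y = 1.5000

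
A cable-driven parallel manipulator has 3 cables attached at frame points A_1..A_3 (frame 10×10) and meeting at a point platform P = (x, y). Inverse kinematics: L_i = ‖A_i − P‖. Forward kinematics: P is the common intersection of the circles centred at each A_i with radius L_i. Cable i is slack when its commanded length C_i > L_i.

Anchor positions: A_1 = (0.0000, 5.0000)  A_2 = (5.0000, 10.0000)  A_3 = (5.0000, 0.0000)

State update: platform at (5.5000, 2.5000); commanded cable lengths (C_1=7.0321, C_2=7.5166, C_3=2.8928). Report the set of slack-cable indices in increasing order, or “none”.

i=1: geometric 6.0415 vs commanded 7.0321 ⇒ slack
i=2: geometric 7.5166 vs commanded 7.5166 ⇒ taut
i=3: geometric 2.5495 vs commanded 2.8928 ⇒ slack

1, 3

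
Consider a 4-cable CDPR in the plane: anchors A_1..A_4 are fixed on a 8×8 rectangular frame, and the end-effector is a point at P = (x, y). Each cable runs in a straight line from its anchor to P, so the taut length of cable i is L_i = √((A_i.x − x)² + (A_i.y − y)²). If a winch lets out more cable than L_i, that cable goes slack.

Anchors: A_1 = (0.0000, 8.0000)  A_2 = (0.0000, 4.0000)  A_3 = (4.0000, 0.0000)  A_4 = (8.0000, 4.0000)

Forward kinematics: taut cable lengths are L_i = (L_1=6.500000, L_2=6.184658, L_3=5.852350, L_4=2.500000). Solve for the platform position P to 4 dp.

(6.0000, 5.5000)

circle eqns → linear via eq_j − eq_1; set c_j = A_j·A_j − L_j²
c_1 = 0.0000+64.0000−42.2500 = 21.7500
0.0000·x + 8.0000·y = c_1−c_2 = 44.0000
-8.0000·x + 16.0000·y = c_1−c_3 = 40.0000
-16.0000·x + 8.0000·y = c_1−c_4 = -52.0000
solve first two rows → x=6.0000, y=5.5000
check cable 4: ‖A_4−P‖² = 6.2500 ≈ L_4² = 6.2500 ✓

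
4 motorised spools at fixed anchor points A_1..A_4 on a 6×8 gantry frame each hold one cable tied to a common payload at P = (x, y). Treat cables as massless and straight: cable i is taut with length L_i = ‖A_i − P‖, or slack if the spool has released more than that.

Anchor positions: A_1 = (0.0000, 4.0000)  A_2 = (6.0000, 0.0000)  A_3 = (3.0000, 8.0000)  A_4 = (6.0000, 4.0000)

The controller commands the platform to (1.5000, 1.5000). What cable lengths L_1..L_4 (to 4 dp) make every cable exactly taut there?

(2.9155, 4.7434, 6.6708, 5.1478)

L_1: Δ = A_1−P = (-1.5000, 2.5000) → ‖Δ‖ = √8.5000 = 2.9155
L_2: Δ = A_2−P = (4.5000, -1.5000) → ‖Δ‖ = √22.5000 = 4.7434
L_3: Δ = A_3−P = (1.5000, 6.5000) → ‖Δ‖ = √44.5000 = 6.6708
L_4: Δ = A_4−P = (4.5000, 2.5000) → ‖Δ‖ = √26.5000 = 5.1478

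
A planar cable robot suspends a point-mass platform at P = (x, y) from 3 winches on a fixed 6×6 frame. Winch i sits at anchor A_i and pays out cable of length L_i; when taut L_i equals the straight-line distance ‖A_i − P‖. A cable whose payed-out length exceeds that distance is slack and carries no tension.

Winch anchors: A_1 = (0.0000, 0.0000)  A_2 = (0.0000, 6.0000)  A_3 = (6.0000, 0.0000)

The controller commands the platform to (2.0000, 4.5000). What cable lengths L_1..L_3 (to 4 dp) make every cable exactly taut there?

L_1: Δ = A_1−P = (-2.0000, -4.5000) → ‖Δ‖ = √24.2500 = 4.9244
L_2: Δ = A_2−P = (-2.0000, 1.5000) → ‖Δ‖ = √6.2500 = 2.5000
L_3: Δ = A_3−P = (4.0000, -4.5000) → ‖Δ‖ = √36.2500 = 6.0208

(4.9244, 2.5000, 6.0208)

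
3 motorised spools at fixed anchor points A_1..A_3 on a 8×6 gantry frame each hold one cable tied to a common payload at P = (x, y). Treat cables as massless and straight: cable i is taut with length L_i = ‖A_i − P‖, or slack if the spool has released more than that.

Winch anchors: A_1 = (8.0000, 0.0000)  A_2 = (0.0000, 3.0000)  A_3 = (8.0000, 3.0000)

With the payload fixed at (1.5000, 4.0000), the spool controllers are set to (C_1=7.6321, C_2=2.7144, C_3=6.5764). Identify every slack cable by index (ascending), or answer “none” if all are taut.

2

i=1: geometric 7.6322 vs commanded 7.6321 ⇒ taut
i=2: geometric 1.8028 vs commanded 2.7144 ⇒ slack
i=3: geometric 6.5765 vs commanded 6.5764 ⇒ taut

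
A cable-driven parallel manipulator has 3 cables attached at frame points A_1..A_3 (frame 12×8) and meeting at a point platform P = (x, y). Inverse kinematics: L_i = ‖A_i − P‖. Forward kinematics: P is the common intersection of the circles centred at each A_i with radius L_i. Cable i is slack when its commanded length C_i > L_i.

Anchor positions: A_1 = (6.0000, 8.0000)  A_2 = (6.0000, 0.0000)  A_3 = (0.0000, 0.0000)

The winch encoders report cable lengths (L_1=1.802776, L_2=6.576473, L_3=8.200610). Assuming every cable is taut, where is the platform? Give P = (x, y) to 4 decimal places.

(5.0000, 6.5000)

circle eqns → linear via eq_j − eq_1; set q_j = A_j·A_j − L_j²
q_1 = 36.0000+64.0000−3.2500 = 96.7500
0.0000·x + 16.0000·y = q_1−q_2 = 104.0000
12.0000·x + 16.0000·y = q_1−q_3 = 164.0000
solve first two rows → x=5.0000, y=6.5000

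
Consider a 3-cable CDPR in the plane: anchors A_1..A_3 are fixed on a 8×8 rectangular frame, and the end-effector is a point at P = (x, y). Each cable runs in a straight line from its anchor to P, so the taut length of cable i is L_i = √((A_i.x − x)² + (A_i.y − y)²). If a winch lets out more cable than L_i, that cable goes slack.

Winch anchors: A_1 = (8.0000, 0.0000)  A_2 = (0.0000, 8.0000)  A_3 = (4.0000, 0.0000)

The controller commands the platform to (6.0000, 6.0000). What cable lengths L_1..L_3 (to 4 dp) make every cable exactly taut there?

L_1: Δ = A_1−P = (2.0000, -6.0000) → ‖Δ‖ = √40.0000 = 6.3246
L_2: Δ = A_2−P = (-6.0000, 2.0000) → ‖Δ‖ = √40.0000 = 6.3246
L_3: Δ = A_3−P = (-2.0000, -6.0000) → ‖Δ‖ = √40.0000 = 6.3246

(6.3246, 6.3246, 6.3246)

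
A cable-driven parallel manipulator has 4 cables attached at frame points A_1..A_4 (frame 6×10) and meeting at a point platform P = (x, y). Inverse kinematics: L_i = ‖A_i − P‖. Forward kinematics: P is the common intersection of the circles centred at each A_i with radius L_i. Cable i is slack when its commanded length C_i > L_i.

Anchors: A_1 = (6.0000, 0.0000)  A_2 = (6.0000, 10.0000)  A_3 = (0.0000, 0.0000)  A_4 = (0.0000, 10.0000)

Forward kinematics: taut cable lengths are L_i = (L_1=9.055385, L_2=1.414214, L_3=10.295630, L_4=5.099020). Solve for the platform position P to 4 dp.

(5.0000, 9.0000)

each cable: (A_i−P)·(A_i−P) = L_i²; let c_i = ‖A_i‖²−L_i²
c_1 = 36.0000+0.0000−82.0000 = -46.0000
row 1: 0.0000x − 20.0000y = -180.0000  (c_2=134.0000)
row 2: 12.0000x + 0.0000y = 60.0000  (c_3=-106.0000)
row 3: 12.0000x − 20.0000y = -120.0000  (c_4=74.0000)
Cramer on rows 1–2 → x = 5.0000, y = 9.0000
check cable 4: ‖A_4−P‖² = 26.0000 ≈ L_4² = 26.0000 ✓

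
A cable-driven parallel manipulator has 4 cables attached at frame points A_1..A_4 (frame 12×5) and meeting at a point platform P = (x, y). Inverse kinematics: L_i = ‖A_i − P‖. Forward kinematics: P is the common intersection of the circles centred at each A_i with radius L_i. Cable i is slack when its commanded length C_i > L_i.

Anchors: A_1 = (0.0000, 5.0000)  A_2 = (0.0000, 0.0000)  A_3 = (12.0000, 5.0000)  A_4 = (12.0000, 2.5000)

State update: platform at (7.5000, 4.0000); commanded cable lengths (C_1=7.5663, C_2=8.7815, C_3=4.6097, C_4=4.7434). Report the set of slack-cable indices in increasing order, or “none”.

2

i=1: geometric 7.5664 vs commanded 7.5663 ⇒ taut
i=2: geometric 8.5000 vs commanded 8.7815 ⇒ slack
i=3: geometric 4.6098 vs commanded 4.6097 ⇒ taut
i=4: geometric 4.7434 vs commanded 4.7434 ⇒ taut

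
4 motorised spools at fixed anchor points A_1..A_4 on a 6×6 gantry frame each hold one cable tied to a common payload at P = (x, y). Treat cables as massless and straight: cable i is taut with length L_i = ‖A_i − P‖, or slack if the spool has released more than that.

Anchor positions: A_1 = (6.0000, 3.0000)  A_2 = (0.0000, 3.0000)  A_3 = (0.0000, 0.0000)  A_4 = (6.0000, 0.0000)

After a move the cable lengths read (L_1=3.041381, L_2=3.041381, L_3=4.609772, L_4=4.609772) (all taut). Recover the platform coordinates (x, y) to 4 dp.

circle eqns → linear via eq_j − eq_1; set c_j = A_j·A_j − L_j²
c_1 = 36.0000+9.0000−9.2500 = 35.7500
12.0000·x + 0.0000·y = c_1−c_2 = 36.0000
12.0000·x + 6.0000·y = c_1−c_3 = 57.0000
0.0000·x + 6.0000·y = c_1−c_4 = 21.0000
solve first two rows → x=3.0000, y=3.5000
check cable 4: ‖A_4−P‖² = 21.2500 ≈ L_4² = 21.2500 ✓

(3.0000, 3.5000)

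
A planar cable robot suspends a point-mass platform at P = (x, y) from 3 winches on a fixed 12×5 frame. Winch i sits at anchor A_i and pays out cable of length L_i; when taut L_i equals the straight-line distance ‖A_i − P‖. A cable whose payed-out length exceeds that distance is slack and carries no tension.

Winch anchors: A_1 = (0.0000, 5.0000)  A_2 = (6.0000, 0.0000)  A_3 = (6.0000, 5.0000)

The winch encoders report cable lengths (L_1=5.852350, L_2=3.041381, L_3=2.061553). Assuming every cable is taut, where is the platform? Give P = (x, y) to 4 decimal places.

(5.5000, 3.0000)

circle eqns → linear via eq_j − eq_1; set q_j = A_j·A_j − L_j²
q_1 = 0.0000+25.0000−34.2500 = -9.2500
-12.0000·x + 10.0000·y = q_1−q_2 = -36.0000
-12.0000·x + 0.0000·y = q_1−q_3 = -66.0000
solve first two rows → x=5.5000, y=3.0000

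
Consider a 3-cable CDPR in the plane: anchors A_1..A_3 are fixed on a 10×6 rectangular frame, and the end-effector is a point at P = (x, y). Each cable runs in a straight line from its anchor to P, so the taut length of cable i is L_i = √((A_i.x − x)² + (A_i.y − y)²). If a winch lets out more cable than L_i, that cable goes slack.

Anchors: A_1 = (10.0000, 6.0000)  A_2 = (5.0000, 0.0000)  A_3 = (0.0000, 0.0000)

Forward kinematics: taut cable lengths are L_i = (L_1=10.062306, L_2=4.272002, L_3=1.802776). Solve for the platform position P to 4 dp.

(1.0000, 1.5000)

each cable: (A_i−P)·(A_i−P) = L_i²; let k_i = ‖A_i‖²−L_i²
k_1 = 100.0000+36.0000−101.2500 = 34.7500
row 1: 10.0000x + 12.0000y = 28.0000  (k_2=6.7500)
row 2: 20.0000x + 12.0000y = 38.0000  (k_3=-3.2500)
Cramer on rows 1–2 → x = 1.0000, y = 1.5000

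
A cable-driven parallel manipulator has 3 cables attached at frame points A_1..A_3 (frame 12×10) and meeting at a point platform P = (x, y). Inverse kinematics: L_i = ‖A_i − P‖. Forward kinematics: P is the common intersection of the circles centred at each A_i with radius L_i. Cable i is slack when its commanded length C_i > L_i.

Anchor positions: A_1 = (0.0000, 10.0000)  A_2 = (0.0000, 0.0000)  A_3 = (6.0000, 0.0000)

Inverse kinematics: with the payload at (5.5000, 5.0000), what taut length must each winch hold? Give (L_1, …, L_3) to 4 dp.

(7.4330, 7.4330, 5.0249)

L_1: Δ = A_1−P = (-5.5000, 5.0000) → ‖Δ‖ = √55.2500 = 7.4330
L_2: Δ = A_2−P = (-5.5000, -5.0000) → ‖Δ‖ = √55.2500 = 7.4330
L_3: Δ = A_3−P = (0.5000, -5.0000) → ‖Δ‖ = √25.2500 = 5.0249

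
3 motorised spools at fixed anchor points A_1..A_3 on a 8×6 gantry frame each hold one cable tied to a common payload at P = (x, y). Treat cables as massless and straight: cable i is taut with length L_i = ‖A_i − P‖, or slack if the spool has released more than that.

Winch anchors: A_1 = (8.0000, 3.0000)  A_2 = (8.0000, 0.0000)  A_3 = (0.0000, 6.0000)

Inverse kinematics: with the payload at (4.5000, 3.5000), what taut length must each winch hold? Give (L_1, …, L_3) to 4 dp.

cable 1: Δx=3.5000, Δy=-0.5000; L_1 = √(Δx²+Δy²) = 3.5355
cable 2: Δx=3.5000, Δy=-3.5000; L_2 = √(Δx²+Δy²) = 4.9497
cable 3: Δx=-4.5000, Δy=2.5000; L_3 = √(Δx²+Δy²) = 5.1478

(3.5355, 4.9497, 5.1478)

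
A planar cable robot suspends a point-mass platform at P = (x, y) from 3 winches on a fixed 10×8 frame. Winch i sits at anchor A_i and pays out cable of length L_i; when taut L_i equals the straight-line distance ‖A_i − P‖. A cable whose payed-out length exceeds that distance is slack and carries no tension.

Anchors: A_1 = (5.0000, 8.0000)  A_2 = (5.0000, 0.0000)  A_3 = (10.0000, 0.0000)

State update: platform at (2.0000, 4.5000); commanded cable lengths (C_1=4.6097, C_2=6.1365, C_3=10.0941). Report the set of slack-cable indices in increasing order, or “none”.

i=1: geometric 4.6098 vs commanded 4.6097 ⇒ taut
i=2: geometric 5.4083 vs commanded 6.1365 ⇒ slack
i=3: geometric 9.1788 vs commanded 10.0941 ⇒ slack

2, 3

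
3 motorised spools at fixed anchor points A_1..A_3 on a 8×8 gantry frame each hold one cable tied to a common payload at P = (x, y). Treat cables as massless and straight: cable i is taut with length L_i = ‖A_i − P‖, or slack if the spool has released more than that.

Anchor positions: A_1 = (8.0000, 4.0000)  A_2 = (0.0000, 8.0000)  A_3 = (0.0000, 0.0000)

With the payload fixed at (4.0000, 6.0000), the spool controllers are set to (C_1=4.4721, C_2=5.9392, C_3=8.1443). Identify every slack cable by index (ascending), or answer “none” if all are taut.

2, 3

cable 1: L_1 = ‖A_1−P‖ = 4.4721;  C_1 = 4.4721 → taut
cable 2: L_2 = ‖A_2−P‖ = 4.4721;  C_2 = 5.9392 → slack
cable 3: L_3 = ‖A_3−P‖ = 7.2111;  C_3 = 8.1443 → slack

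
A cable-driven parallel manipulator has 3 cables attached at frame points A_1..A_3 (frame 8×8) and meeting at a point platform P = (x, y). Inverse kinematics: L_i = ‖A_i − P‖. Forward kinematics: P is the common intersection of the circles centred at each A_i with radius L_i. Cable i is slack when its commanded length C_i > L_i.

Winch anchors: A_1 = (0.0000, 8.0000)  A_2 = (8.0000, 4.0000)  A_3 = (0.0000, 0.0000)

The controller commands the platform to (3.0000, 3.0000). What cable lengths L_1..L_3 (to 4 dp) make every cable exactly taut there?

(5.8310, 5.0990, 4.2426)

L_1 = √((0.0000−3.0000)² + (8.0000−3.0000)²) = 5.8310
L_2 = √((8.0000−3.0000)² + (4.0000−3.0000)²) = 5.0990
L_3 = √((0.0000−3.0000)² + (0.0000−3.0000)²) = 4.2426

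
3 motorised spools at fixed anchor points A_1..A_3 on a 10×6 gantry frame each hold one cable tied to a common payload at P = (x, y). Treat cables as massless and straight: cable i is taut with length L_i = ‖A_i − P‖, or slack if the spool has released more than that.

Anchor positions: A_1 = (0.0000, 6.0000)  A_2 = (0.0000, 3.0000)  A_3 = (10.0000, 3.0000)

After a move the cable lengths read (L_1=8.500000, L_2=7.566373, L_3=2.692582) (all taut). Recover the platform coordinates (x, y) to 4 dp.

each cable: (A_i−P)·(A_i−P) = L_i²; let c_i = ‖A_i‖²−L_i²
c_1 = 0.0000+36.0000−72.2500 = -36.2500
row 1: 0.0000x + 6.0000y = 12.0000  (c_2=-48.2500)
row 2: -20.0000x + 6.0000y = -138.0000  (c_3=101.7500)
Cramer on rows 1–2 → x = 7.5000, y = 2.0000

(7.5000, 2.0000)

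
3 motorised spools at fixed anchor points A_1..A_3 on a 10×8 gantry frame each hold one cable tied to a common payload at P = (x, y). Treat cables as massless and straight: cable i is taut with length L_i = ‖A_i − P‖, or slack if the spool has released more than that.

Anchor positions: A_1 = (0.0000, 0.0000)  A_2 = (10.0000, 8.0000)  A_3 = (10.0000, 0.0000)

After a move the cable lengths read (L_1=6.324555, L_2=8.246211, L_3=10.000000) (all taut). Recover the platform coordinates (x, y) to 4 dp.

(2.0000, 6.0000)

each cable: (A_i−P)·(A_i−P) = L_i²; let q_i = ‖A_i‖²−L_i²
q_1 = 0.0000+0.0000−40.0000 = -40.0000
row 1: -20.0000x − 16.0000y = -136.0000  (q_2=96.0000)
row 2: -20.0000x + 0.0000y = -40.0000  (q_3=0.0000)
Cramer on rows 1–2 → x = 2.0000, y = 6.0000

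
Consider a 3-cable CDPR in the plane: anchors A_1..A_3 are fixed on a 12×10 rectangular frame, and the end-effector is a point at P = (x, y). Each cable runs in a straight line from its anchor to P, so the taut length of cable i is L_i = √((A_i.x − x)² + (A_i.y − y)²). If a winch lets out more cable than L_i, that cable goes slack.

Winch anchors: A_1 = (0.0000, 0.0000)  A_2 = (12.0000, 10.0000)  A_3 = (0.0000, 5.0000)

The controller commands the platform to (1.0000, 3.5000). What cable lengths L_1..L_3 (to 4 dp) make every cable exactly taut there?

L_1 = √((0.0000−1.0000)² + (0.0000−3.5000)²) = 3.6401
L_2 = √((12.0000−1.0000)² + (10.0000−3.5000)²) = 12.7769
L_3 = √((0.0000−1.0000)² + (5.0000−3.5000)²) = 1.8028

(3.6401, 12.7769, 1.8028)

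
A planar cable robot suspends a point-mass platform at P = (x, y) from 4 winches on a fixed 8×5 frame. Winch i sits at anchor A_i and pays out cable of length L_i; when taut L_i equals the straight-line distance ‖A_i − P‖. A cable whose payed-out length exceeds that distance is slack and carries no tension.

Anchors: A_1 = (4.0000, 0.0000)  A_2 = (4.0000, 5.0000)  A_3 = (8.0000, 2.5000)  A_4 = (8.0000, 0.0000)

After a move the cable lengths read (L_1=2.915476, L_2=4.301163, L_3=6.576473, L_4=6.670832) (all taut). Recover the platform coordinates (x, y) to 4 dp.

(1.5000, 1.5000)

expand ‖A_i−P‖²=L_i² and subtract eq 1 (c_i ≔ ‖A_i‖²−L_i²)
c_1 = 16.0000+0.0000−8.5000 = 7.5000
eq1−eq2 → [0.0000  -10.0000]·P = -15.0000
eq1−eq3 → [-8.0000  -5.0000]·P = -19.5000
eq1−eq4 → [-8.0000  0.0000]·P = -12.0000
2×2 solve → P = (1.5000, 1.5000)
check cable 4: ‖A_4−P‖² = 44.5000 ≈ L_4² = 44.5000 ✓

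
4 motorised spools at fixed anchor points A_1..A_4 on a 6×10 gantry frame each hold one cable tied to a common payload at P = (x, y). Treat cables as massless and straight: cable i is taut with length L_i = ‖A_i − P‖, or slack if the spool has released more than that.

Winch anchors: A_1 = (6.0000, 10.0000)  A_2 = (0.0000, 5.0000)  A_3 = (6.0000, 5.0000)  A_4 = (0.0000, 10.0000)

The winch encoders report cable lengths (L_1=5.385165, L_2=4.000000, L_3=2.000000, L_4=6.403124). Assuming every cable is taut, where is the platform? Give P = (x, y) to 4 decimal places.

(4.0000, 5.0000)

each cable: (A_i−P)·(A_i−P) = L_i²; let q_i = ‖A_i‖²−L_i²
q_1 = 36.0000+100.0000−29.0000 = 107.0000
row 1: 12.0000x + 10.0000y = 98.0000  (q_2=9.0000)
row 2: 0.0000x + 10.0000y = 50.0000  (q_3=57.0000)
row 3: 12.0000x + 0.0000y = 48.0000  (q_4=59.0000)
Cramer on rows 1–2 → x = 4.0000, y = 5.0000
check cable 4: ‖A_4−P‖² = 41.0000 ≈ L_4² = 41.0000 ✓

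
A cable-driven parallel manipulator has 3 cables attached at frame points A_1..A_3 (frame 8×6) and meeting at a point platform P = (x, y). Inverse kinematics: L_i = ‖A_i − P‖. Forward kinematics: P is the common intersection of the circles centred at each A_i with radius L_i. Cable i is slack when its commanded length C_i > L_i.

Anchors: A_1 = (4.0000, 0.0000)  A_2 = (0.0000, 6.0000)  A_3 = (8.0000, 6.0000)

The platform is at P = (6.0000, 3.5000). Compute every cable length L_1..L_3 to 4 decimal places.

L_1 = √((4.0000−6.0000)² + (0.0000−3.5000)²) = 4.0311
L_2 = √((0.0000−6.0000)² + (6.0000−3.5000)²) = 6.5000
L_3 = √((8.0000−6.0000)² + (6.0000−3.5000)²) = 3.2016

(4.0311, 6.5000, 3.2016)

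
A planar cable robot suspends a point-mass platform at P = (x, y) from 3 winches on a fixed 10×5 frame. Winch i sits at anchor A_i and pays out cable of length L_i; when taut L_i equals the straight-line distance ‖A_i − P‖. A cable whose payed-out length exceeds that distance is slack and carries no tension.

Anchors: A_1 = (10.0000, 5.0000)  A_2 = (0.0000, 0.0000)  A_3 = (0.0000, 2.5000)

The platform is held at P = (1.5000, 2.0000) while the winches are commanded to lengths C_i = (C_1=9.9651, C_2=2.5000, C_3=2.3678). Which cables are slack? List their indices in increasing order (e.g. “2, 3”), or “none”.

i=1: geometric 9.0139 vs commanded 9.9651 ⇒ slack
i=2: geometric 2.5000 vs commanded 2.5000 ⇒ taut
i=3: geometric 1.5811 vs commanded 2.3678 ⇒ slack

1, 3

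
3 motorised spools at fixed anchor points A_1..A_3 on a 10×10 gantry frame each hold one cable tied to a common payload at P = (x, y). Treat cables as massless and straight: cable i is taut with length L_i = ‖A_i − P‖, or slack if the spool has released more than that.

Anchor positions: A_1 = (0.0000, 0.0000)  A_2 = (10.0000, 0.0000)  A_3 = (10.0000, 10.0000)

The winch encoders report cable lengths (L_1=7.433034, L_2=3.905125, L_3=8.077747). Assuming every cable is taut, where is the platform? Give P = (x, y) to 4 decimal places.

(7.0000, 2.5000)

circle eqns → linear via eq_j − eq_1; set c_j = A_j·A_j − L_j²
c_1 = 0.0000+0.0000−55.2500 = -55.2500
-20.0000·x + 0.0000·y = c_1−c_2 = -140.0000
-20.0000·x − 20.0000·y = c_1−c_3 = -190.0000
solve first two rows → x=7.0000, y=2.5000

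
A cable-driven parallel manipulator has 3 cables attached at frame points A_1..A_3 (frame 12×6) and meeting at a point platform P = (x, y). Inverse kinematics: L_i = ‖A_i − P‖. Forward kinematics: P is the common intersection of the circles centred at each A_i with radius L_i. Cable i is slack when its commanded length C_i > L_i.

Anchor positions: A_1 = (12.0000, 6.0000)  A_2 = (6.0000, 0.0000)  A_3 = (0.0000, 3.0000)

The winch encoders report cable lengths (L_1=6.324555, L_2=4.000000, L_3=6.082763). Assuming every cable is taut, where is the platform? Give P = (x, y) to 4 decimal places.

circle eqns → linear via eq_j − eq_1; set c_j = A_j·A_j − L_j²
c_1 = 144.0000+36.0000−40.0000 = 140.0000
12.0000·x + 12.0000·y = c_1−c_2 = 120.0000
24.0000·x + 6.0000·y = c_1−c_3 = 168.0000
solve first two rows → x=6.0000, y=4.0000

(6.0000, 4.0000)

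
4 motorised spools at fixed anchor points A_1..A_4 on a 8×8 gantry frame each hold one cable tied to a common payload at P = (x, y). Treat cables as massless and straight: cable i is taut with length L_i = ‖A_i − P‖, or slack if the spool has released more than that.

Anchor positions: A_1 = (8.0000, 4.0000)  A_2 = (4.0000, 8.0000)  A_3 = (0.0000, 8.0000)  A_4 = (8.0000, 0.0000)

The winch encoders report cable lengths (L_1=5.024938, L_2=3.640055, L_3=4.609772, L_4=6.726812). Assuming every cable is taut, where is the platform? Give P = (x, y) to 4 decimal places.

(3.0000, 4.5000)

circle eqns → linear via eq_j − eq_1; set q_j = A_j·A_j − L_j²
q_1 = 64.0000+16.0000−25.2500 = 54.7500
8.0000·x − 8.0000·y = q_1−q_2 = -12.0000
16.0000·x − 8.0000·y = q_1−q_3 = 12.0000
0.0000·x + 8.0000·y = q_1−q_4 = 36.0000
solve first two rows → x=3.0000, y=4.5000
check cable 4: ‖A_4−P‖² = 45.2500 ≈ L_4² = 45.2500 ✓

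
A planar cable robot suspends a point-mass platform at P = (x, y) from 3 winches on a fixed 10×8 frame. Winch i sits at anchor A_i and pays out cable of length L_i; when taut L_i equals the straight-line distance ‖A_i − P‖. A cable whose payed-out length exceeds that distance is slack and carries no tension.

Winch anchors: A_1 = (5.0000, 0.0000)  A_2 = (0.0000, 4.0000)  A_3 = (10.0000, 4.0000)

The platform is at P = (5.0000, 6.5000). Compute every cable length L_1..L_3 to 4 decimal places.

(6.5000, 5.5902, 5.5902)

cable 1: Δx=0.0000, Δy=-6.5000; L_1 = √(Δx²+Δy²) = 6.5000
cable 2: Δx=-5.0000, Δy=-2.5000; L_2 = √(Δx²+Δy²) = 5.5902
cable 3: Δx=5.0000, Δy=-2.5000; L_3 = √(Δx²+Δy²) = 5.5902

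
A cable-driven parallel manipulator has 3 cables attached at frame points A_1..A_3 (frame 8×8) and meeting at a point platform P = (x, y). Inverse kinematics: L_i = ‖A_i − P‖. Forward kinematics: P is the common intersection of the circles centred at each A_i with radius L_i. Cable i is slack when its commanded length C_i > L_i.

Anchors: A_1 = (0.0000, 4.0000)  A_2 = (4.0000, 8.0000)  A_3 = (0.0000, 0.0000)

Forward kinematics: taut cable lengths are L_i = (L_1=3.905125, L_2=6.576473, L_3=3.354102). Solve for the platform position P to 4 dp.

(3.0000, 1.5000)

expand ‖A_i−P‖²=L_i² and subtract eq 1 (q_i ≔ ‖A_i‖²−L_i²)
q_1 = 0.0000+16.0000−15.2500 = 0.7500
eq1−eq2 → [-8.0000  -8.0000]·P = -36.0000
eq1−eq3 → [0.0000  8.0000]·P = 12.0000
2×2 solve → P = (3.0000, 1.5000)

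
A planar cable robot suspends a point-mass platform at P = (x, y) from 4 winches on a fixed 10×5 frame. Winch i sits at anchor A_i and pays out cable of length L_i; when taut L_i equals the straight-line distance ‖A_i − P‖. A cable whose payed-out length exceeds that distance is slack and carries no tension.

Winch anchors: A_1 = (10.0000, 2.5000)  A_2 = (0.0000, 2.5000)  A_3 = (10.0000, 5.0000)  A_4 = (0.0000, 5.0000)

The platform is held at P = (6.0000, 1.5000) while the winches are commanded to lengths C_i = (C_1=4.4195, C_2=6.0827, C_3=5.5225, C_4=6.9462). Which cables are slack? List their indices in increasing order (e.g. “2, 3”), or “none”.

1, 3

cable 1: √((4.0000)²+(1.0000)²)=4.1231, C_1=4.4195: slack
cable 2: √((-6.0000)²+(1.0000)²)=6.0828, C_2=6.0827: taut
cable 3: √((4.0000)²+(3.5000)²)=5.3151, C_3=5.5225: slack
cable 4: √((-6.0000)²+(3.5000)²)=6.9462, C_4=6.9462: taut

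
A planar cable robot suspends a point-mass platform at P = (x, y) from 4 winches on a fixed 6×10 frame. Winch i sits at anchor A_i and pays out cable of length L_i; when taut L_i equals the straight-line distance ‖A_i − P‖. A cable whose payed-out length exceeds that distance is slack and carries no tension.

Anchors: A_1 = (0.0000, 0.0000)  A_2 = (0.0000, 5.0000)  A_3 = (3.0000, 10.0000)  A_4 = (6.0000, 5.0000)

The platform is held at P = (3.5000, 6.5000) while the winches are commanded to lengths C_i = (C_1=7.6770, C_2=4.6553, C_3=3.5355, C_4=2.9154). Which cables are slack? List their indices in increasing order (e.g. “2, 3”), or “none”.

1, 2

cable 1: L_1 = ‖A_1−P‖ = 7.3824;  C_1 = 7.6770 → slack
cable 2: L_2 = ‖A_2−P‖ = 3.8079;  C_2 = 4.6553 → slack
cable 3: L_3 = ‖A_3−P‖ = 3.5355;  C_3 = 3.5355 → taut
cable 4: L_4 = ‖A_4−P‖ = 2.9155;  C_4 = 2.9154 → taut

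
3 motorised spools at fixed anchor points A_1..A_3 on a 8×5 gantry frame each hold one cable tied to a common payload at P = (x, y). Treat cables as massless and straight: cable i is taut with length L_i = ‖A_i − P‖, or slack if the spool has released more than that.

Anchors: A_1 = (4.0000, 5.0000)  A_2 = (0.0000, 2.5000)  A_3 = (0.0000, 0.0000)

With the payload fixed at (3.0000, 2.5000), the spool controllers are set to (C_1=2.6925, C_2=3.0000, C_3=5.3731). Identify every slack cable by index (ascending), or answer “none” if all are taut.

3

i=1: geometric 2.6926 vs commanded 2.6925 ⇒ taut
i=2: geometric 3.0000 vs commanded 3.0000 ⇒ taut
i=3: geometric 3.9051 vs commanded 5.3731 ⇒ slack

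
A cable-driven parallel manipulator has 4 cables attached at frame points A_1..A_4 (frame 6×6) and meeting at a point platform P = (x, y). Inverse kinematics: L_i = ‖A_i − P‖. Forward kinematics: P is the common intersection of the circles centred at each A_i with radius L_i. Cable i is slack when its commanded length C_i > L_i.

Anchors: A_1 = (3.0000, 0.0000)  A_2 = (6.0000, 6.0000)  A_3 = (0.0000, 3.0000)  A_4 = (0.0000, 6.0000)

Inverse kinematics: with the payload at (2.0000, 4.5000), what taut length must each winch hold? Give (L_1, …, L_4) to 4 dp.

(4.6098, 4.2720, 2.5000, 2.5000)

L_1 = √((3.0000−2.0000)² + (0.0000−4.5000)²) = 4.6098
L_2 = √((6.0000−2.0000)² + (6.0000−4.5000)²) = 4.2720
L_3 = √((0.0000−2.0000)² + (3.0000−4.5000)²) = 2.5000
L_4 = √((0.0000−2.0000)² + (6.0000−4.5000)²) = 2.5000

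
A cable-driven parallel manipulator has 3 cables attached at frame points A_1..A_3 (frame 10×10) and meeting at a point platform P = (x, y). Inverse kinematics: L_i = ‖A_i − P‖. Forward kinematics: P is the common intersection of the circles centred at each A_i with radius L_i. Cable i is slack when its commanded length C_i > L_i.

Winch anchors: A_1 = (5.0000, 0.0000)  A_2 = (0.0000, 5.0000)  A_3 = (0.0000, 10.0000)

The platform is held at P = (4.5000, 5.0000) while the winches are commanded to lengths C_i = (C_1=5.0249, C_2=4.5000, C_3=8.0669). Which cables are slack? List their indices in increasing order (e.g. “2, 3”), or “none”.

3

i=1: geometric 5.0249 vs commanded 5.0249 ⇒ taut
i=2: geometric 4.5000 vs commanded 4.5000 ⇒ taut
i=3: geometric 6.7268 vs commanded 8.0669 ⇒ slack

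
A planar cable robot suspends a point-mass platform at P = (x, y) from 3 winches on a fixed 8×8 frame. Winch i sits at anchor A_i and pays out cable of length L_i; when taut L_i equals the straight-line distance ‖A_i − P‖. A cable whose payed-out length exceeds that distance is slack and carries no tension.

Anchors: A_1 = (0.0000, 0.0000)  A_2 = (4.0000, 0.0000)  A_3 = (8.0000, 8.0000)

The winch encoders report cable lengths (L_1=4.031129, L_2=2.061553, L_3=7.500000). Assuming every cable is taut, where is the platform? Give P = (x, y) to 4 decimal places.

each cable: (A_i−P)·(A_i−P) = L_i²; let k_i = ‖A_i‖²−L_i²
k_1 = 0.0000+0.0000−16.2500 = -16.2500
row 1: -8.0000x + 0.0000y = -28.0000  (k_2=11.7500)
row 2: -16.0000x − 16.0000y = -88.0000  (k_3=71.7500)
Cramer on rows 1–2 → x = 3.5000, y = 2.0000

(3.5000, 2.0000)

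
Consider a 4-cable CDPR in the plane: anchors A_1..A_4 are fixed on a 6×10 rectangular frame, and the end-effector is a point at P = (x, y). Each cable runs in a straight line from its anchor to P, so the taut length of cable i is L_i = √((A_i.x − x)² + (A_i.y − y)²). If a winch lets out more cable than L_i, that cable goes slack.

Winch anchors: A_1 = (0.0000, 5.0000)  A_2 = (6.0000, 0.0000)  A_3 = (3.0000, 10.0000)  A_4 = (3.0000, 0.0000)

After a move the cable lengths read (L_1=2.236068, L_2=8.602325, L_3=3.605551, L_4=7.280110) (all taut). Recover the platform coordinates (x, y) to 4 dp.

each cable: (A_i−P)·(A_i−P) = L_i²; let q_i = ‖A_i‖²−L_i²
q_1 = 0.0000+25.0000−5.0000 = 20.0000
row 1: -12.0000x + 10.0000y = 58.0000  (q_2=-38.0000)
row 2: -6.0000x − 10.0000y = -76.0000  (q_3=96.0000)
row 3: -6.0000x + 10.0000y = 64.0000  (q_4=-44.0000)
Cramer on rows 1–2 → x = 1.0000, y = 7.0000
check cable 4: ‖A_4−P‖² = 53.0000 ≈ L_4² = 53.0000 ✓

(1.0000, 7.0000)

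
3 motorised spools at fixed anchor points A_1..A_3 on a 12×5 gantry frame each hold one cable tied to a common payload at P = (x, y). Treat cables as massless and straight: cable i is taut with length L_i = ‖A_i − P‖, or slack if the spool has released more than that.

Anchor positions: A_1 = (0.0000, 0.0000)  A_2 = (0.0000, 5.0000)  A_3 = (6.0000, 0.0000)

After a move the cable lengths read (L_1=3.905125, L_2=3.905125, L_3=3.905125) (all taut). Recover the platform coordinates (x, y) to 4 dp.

each cable: (A_i−P)·(A_i−P) = L_i²; let c_i = ‖A_i‖²−L_i²
c_1 = 0.0000+0.0000−15.2500 = -15.2500
row 1: 0.0000x − 10.0000y = -25.0000  (c_2=9.7500)
row 2: -12.0000x + 0.0000y = -36.0000  (c_3=20.7500)
Cramer on rows 1–2 → x = 3.0000, y = 2.5000

(3.0000, 2.5000)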